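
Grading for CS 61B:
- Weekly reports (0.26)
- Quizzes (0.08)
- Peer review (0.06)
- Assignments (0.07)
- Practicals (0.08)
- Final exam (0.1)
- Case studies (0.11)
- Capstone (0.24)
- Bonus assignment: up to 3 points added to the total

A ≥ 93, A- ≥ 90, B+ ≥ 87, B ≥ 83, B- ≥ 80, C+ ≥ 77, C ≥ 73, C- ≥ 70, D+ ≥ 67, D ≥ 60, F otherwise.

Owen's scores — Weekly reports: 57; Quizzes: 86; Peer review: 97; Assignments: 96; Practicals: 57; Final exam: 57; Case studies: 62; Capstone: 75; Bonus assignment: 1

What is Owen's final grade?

C-

Weighted total:
  Weekly reports 57 × 0.26 = 14.82
  Quizzes 86 × 0.08 = 6.88
  Peer review 97 × 0.06 = 5.82
  Assignments 96 × 0.07 = 6.72
  Practicals 57 × 0.08 = 4.56
  Final exam 57 × 0.1 = 5.7
  Case studies 62 × 0.11 = 6.82
  Capstone 75 × 0.24 = 18
Sum = 69.32
Bonus assignment: 69.32 + 1 = 70.32
70.32 is ≥ 70 and < 73 → C-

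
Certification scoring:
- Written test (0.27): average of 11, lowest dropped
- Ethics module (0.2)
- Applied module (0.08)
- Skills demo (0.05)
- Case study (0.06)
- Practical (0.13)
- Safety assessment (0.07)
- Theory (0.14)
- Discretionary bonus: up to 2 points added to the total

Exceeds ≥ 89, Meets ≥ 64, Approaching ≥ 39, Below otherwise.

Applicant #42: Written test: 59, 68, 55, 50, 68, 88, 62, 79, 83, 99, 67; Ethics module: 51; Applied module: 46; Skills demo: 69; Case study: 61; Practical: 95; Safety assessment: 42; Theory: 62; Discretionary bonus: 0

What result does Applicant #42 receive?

Meets

Written test: drop 50 → average of remaining 10 = 728/10 = 72.8
Weighted total:
  Written test 72.8 × 0.27 = 19.656
  Ethics module 51 × 0.2 = 10.2
  Applied module 46 × 0.08 = 3.68
  Skills demo 69 × 0.05 = 3.45
  Case study 61 × 0.06 = 3.66
  Practical 95 × 0.13 = 12.35
  Safety assessment 42 × 0.07 = 2.94
  Theory 62 × 0.14 = 8.68
Sum = 64.616
Discretionary bonus: 64.616 + 0 = 64.616
64.616 is ≥ 64 and < 89 → Meets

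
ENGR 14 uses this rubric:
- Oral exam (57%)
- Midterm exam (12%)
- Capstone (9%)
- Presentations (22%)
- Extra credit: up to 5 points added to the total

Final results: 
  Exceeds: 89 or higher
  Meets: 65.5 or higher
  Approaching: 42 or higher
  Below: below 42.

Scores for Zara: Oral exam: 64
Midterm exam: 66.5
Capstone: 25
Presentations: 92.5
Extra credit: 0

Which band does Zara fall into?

Weighted total:
  Oral exam 64 × 0.57 = 36.48
  Midterm exam 66.5 × 0.12 = 7.98
  Capstone 25 × 0.09 = 2.25
  Presentations 92.5 × 0.22 = 20.35
Sum = 67.06
Extra credit: 67.06 + 0 = 67.06
67.06 is ≥ 65.5 and < 89 → Meets

Meets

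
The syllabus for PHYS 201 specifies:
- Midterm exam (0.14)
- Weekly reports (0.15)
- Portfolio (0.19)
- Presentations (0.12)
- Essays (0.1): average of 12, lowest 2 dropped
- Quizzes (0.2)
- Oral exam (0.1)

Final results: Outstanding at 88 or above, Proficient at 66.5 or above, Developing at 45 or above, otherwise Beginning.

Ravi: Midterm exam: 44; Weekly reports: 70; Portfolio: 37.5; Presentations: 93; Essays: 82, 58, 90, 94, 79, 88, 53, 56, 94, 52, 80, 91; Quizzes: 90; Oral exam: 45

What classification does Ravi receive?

Essays: drop 52, 53 → average of remaining 10 = 812/10 = 81.2
Weighted total:
  Midterm exam 44 × 0.14 = 6.16
  Weekly reports 70 × 0.15 = 10.5
  Portfolio 37.5 × 0.19 = 7.125
  Presentations 93 × 0.12 = 11.16
  Essays 81.2 × 0.1 = 8.12
  Quizzes 90 × 0.2 = 18
  Oral exam 45 × 0.1 = 4.5
Sum = 65.565
65.565 is ≥ 45 and < 66.5 → Developing

Developing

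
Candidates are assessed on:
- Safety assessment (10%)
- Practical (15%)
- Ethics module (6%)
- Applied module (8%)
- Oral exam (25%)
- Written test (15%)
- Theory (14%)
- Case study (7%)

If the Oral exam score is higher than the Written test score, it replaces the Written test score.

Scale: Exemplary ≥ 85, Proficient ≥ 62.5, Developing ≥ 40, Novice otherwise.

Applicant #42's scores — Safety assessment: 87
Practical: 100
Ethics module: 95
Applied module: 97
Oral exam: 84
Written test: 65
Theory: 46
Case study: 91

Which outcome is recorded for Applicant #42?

Oral exam (84) > Written test (65), so Written test counts as 84.
Weighted total:
  Safety assessment 87 × 0.1 = 8.7
  Practical 100 × 0.15 = 15
  Ethics module 95 × 0.06 = 5.7
  Applied module 97 × 0.08 = 7.76
  Oral exam 84 × 0.25 = 21
  Written test 84 × 0.15 = 12.6
  Theory 46 × 0.14 = 6.44
  Case study 91 × 0.07 = 6.37
Sum = 83.57
83.57 is ≥ 62.5 and < 85 → Proficient

Proficient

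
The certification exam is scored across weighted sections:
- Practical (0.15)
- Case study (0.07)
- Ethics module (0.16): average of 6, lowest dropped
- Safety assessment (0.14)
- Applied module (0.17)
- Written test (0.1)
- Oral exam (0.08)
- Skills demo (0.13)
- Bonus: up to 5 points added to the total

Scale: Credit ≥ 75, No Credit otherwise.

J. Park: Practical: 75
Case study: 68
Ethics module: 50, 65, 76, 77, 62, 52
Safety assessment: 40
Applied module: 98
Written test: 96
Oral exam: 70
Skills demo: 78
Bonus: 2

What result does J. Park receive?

Credit

Ethics module: drop 50 → average of remaining 5 = 332/5 = 66.4
Weighted total:
  Practical 75 × 0.15 = 11.25
  Case study 68 × 0.07 = 4.76
  Ethics module 66.4 × 0.16 = 10.624
  Safety assessment 40 × 0.14 = 5.6
  Applied module 98 × 0.17 = 16.66
  Written test 96 × 0.1 = 9.6
  Oral exam 70 × 0.08 = 5.6
  Skills demo 78 × 0.13 = 10.14
Sum = 74.234
Bonus: 74.234 + 2 = 76.234
76.234 ≥ 75 → Credit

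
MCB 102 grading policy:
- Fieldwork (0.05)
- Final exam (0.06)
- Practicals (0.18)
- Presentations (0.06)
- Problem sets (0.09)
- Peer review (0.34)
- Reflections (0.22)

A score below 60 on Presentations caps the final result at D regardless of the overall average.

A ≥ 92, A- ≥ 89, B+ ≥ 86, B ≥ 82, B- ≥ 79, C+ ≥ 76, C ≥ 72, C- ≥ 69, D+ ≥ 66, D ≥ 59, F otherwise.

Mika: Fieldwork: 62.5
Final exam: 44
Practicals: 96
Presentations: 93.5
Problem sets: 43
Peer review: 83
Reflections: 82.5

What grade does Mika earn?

Presentations score 93.5 ≥ 60: minimum met.
Weighted total:
  Fieldwork 62.5 × 0.05 = 3.125
  Final exam 44 × 0.06 = 2.64
  Practicals 96 × 0.18 = 17.28
  Presentations 93.5 × 0.06 = 5.61
  Problem sets 43 × 0.09 = 3.87
  Peer review 83 × 0.34 = 28.22
  Reflections 82.5 × 0.22 = 18.15
Sum = 78.895
78.895 is ≥ 76 and < 79 → C+

C+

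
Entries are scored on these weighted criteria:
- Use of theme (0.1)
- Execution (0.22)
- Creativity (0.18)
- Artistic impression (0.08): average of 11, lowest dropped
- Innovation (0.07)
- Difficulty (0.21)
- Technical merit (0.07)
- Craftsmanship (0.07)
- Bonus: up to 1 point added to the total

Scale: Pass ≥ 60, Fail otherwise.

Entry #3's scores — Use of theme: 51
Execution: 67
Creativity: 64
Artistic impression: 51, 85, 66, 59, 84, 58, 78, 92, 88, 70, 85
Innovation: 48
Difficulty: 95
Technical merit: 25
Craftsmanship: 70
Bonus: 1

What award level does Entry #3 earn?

Artistic impression: drop 51 → average of remaining 10 = 765/10 = 76.5
Weighted total:
  Use of theme 51 × 0.1 = 5.1
  Execution 67 × 0.22 = 14.74
  Creativity 64 × 0.18 = 11.52
  Artistic impression 76.5 × 0.08 = 6.12
  Innovation 48 × 0.07 = 3.36
  Difficulty 95 × 0.21 = 19.95
  Technical merit 25 × 0.07 = 1.75
  Craftsmanship 70 × 0.07 = 4.9
Sum = 67.44
Bonus: 67.44 + 1 = 68.44
68.44 ≥ 60 → Pass

Pass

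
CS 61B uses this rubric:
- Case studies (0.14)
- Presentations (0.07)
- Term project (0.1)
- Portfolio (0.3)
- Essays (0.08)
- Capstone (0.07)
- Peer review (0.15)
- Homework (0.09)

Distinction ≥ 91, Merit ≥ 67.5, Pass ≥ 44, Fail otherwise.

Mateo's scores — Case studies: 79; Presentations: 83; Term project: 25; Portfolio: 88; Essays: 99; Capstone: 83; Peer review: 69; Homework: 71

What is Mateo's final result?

Merit

Weighted total:
  Case studies 79 × 0.14 = 11.06
  Presentations 83 × 0.07 = 5.81
  Term project 25 × 0.1 = 2.5
  Portfolio 88 × 0.3 = 26.4
  Essays 99 × 0.08 = 7.92
  Capstone 83 × 0.07 = 5.81
  Peer review 69 × 0.15 = 10.35
  Homework 71 × 0.09 = 6.39
Sum = 76.24
76.24 is ≥ 67.5 and < 91 → Merit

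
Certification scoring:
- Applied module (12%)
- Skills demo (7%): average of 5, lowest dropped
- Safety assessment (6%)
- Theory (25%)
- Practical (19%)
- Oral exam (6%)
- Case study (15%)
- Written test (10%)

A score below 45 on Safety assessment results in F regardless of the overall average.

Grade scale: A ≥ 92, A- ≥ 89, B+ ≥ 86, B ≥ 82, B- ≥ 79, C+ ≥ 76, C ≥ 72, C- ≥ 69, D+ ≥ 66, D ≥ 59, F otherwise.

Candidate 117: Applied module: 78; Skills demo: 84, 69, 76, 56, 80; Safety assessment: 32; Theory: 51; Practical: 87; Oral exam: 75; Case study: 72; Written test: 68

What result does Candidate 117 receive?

Skills demo: drop 56 → average of remaining 4 = 309/4 = 77.25
Safety assessment score 32 < 45: minimum not met.
Weighted total:
  Applied module 78 × 0.12 = 9.36
  Skills demo 77.25 × 0.07 = 5.4075
  Safety assessment 32 × 0.06 = 1.92
  Theory 51 × 0.25 = 12.75
  Practical 87 × 0.19 = 16.53
  Oral exam 75 × 0.06 = 4.5
  Case study 72 × 0.15 = 10.8
  Written test 68 × 0.1 = 6.8
Sum = 68.0675
Because the Safety assessment minimum was not met, the result is F.

F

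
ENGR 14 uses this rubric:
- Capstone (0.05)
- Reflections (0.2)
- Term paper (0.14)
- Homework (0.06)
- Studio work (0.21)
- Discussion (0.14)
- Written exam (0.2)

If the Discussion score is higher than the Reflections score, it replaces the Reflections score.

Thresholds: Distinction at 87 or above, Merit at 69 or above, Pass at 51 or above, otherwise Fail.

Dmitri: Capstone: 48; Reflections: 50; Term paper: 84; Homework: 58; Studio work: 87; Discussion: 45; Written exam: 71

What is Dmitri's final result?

Discussion (45) ≤ Reflections (50), so Reflections stays at 50.
Weighted total:
  Capstone 48 × 0.05 = 2.4
  Reflections 50 × 0.2 = 10
  Term paper 84 × 0.14 = 11.76
  Homework 58 × 0.06 = 3.48
  Studio work 87 × 0.21 = 18.27
  Discussion 45 × 0.14 = 6.3
  Written exam 71 × 0.2 = 14.2
Sum = 66.41
66.41 is ≥ 51 and < 69 → Pass

Pass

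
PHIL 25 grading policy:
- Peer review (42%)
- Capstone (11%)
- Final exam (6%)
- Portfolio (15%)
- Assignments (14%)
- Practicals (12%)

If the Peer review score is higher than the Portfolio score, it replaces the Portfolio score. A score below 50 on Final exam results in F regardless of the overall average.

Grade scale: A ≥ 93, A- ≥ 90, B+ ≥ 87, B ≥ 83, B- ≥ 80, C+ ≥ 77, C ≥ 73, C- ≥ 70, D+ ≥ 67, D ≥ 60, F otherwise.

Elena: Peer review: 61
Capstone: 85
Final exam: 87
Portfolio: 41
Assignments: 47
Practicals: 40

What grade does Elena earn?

Peer review (61) > Portfolio (41), so Portfolio counts as 61.
Final exam score 87 ≥ 50: minimum met.
Weighted total:
  Peer review 61 × 0.42 = 25.62
  Capstone 85 × 0.11 = 9.35
  Final exam 87 × 0.06 = 5.22
  Portfolio 61 × 0.15 = 9.15
  Assignments 47 × 0.14 = 6.58
  Practicals 40 × 0.12 = 4.8
Sum = 60.72
60.72 is ≥ 60 and < 67 → D

D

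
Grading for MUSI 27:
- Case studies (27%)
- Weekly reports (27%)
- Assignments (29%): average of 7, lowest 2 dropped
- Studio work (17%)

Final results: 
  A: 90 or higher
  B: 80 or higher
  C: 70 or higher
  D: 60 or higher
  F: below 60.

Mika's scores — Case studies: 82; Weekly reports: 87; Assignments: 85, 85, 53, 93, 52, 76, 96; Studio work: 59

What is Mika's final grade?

B

Assignments: drop 52, 53 → average of remaining 5 = 435/5 = 87
Weighted total:
  Case studies 82 × 0.27 = 22.14
  Weekly reports 87 × 0.27 = 23.49
  Assignments 87 × 0.29 = 25.23
  Studio work 59 × 0.17 = 10.03
Sum = 80.89
80.89 is ≥ 80 and < 90 → B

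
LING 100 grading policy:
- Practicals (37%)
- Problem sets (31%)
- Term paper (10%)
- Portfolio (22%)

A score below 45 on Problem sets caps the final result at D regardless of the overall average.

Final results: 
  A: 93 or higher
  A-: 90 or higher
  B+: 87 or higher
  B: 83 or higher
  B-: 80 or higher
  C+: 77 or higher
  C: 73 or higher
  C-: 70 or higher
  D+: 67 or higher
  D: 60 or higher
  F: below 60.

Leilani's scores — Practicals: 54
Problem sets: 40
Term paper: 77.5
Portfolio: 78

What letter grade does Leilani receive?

F

Problem sets score 40 < 45: minimum not met.
Weighted total:
  Practicals 54 × 0.37 = 19.98
  Problem sets 40 × 0.31 = 12.4
  Term paper 77.5 × 0.1 = 7.75
  Portfolio 78 × 0.22 = 17.16
Sum = 57.29
57.29 would be F; cap at D applies → F.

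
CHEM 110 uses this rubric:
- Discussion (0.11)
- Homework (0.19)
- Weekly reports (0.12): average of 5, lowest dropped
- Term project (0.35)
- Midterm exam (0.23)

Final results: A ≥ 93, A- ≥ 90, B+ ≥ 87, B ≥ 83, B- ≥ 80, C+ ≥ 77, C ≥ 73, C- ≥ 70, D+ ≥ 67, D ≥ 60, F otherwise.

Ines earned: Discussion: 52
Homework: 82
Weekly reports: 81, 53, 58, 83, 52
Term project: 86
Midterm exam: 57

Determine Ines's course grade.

Weekly reports: drop 52 → average of remaining 4 = 275/4 = 68.75
Weighted total:
  Discussion 52 × 0.11 = 5.72
  Homework 82 × 0.19 = 15.58
  Weekly reports 68.75 × 0.12 = 8.25
  Term project 86 × 0.35 = 30.1
  Midterm exam 57 × 0.23 = 13.11
Sum = 72.76
72.76 is ≥ 70 and < 73 → C-

C-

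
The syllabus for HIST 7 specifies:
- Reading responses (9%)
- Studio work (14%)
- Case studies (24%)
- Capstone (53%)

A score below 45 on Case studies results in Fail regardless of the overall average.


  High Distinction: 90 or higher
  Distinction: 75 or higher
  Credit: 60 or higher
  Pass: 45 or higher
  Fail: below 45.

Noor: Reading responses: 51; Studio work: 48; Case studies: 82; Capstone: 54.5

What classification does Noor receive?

Case studies score 82 ≥ 45: minimum met.
Weighted total:
  Reading responses 51 × 0.09 = 4.59
  Studio work 48 × 0.14 = 6.72
  Case studies 82 × 0.24 = 19.68
  Capstone 54.5 × 0.53 = 28.885
Sum = 59.875
59.875 is ≥ 45 and < 60 → Pass

Pass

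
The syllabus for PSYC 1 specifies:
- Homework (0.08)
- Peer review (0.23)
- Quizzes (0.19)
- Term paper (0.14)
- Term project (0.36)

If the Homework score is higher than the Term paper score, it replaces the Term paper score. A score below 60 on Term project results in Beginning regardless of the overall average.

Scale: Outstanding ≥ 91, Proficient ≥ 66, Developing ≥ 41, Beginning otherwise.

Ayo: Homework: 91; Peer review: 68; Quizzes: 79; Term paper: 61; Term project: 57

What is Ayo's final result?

Homework (91) > Term paper (61), so Term paper counts as 91.
Term project score 57 < 60: minimum not met.
Weighted total:
  Homework 91 × 0.08 = 7.28
  Peer review 68 × 0.23 = 15.64
  Quizzes 79 × 0.19 = 15.01
  Term paper 91 × 0.14 = 12.74
  Term project 57 × 0.36 = 20.52
Sum = 71.19
Because the Term project minimum was not met, the result is Beginning.

Beginning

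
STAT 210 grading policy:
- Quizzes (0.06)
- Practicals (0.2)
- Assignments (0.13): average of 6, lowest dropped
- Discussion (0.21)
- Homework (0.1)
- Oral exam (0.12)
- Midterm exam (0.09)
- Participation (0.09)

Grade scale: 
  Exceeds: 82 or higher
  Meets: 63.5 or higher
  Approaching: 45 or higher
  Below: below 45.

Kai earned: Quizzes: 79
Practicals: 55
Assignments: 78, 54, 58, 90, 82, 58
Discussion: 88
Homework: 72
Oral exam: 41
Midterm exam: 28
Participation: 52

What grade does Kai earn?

Assignments: drop 54 → average of remaining 5 = 366/5 = 73.2
Weighted total:
  Quizzes 79 × 0.06 = 4.74
  Practicals 55 × 0.2 = 11
  Assignments 73.2 × 0.13 = 9.516
  Discussion 88 × 0.21 = 18.48
  Homework 72 × 0.1 = 7.2
  Oral exam 41 × 0.12 = 4.92
  Midterm exam 28 × 0.09 = 2.52
  Participation 52 × 0.09 = 4.68
Sum = 63.056
63.056 is ≥ 45 and < 63.5 → Approaching

Approaching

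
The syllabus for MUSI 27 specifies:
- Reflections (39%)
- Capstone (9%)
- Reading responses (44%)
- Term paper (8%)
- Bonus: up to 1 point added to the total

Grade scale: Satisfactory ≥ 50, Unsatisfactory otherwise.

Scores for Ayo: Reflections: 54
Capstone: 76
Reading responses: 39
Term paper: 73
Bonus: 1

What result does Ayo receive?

Satisfactory

Weighted total:
  Reflections 54 × 0.39 = 21.06
  Capstone 76 × 0.09 = 6.84
  Reading responses 39 × 0.44 = 17.16
  Term paper 73 × 0.08 = 5.84
Sum = 50.9
Bonus: 50.9 + 1 = 51.9
51.9 ≥ 50 → Satisfactory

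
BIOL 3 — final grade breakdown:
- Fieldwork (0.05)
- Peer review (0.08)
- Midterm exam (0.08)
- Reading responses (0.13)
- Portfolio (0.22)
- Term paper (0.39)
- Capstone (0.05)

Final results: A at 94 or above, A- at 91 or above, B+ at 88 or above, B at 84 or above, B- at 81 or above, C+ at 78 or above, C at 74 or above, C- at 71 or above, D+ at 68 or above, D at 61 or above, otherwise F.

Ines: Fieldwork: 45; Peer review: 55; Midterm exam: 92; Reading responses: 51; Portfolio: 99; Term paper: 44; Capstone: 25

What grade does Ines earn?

F

Weighted total:
  Fieldwork 45 × 0.05 = 2.25
  Peer review 55 × 0.08 = 4.4
  Midterm exam 92 × 0.08 = 7.36
  Reading responses 51 × 0.13 = 6.63
  Portfolio 99 × 0.22 = 21.78
  Term paper 44 × 0.39 = 17.16
  Capstone 25 × 0.05 = 1.25
Sum = 60.83
60.83 < 61 → F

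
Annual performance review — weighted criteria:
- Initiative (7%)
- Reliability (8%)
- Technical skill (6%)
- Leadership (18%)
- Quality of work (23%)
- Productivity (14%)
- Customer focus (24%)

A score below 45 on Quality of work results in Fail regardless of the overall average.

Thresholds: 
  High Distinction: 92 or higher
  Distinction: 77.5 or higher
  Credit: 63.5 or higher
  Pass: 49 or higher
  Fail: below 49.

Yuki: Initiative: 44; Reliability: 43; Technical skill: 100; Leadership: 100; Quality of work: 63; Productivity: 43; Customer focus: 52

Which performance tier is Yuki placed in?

Quality of work score 63 ≥ 45: minimum met.
Weighted total:
  Initiative 44 × 0.07 = 3.08
  Reliability 43 × 0.08 = 3.44
  Technical skill 100 × 0.06 = 6
  Leadership 100 × 0.18 = 18
  Quality of work 63 × 0.23 = 14.49
  Productivity 43 × 0.14 = 6.02
  Customer focus 52 × 0.24 = 12.48
Sum = 63.51
63.51 is ≥ 63.5 and < 77.5 → Credit

Credit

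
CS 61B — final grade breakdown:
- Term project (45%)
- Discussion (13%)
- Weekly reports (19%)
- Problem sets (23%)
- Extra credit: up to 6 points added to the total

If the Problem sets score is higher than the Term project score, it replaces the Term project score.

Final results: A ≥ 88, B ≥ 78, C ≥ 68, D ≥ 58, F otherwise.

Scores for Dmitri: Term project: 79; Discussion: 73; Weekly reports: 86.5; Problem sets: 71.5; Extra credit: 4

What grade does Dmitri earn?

Problem sets (71.5) ≤ Term project (79), so Term project stays at 79.
Weighted total:
  Term project 79 × 0.45 = 35.55
  Discussion 73 × 0.13 = 9.49
  Weekly reports 86.5 × 0.19 = 16.435
  Problem sets 71.5 × 0.23 = 16.445
Sum = 77.92
Extra credit: 77.92 + 4 = 81.92
81.92 is ≥ 78 and < 88 → B

B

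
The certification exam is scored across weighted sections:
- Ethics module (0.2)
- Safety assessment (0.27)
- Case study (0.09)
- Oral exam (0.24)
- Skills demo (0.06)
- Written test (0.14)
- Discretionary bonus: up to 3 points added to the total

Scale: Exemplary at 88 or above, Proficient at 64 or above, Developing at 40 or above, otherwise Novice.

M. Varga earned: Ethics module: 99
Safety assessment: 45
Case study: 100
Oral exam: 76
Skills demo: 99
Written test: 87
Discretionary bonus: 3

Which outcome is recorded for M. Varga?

Proficient

Weighted total:
  Ethics module 99 × 0.2 = 19.8
  Safety assessment 45 × 0.27 = 12.15
  Case study 100 × 0.09 = 9
  Oral exam 76 × 0.24 = 18.24
  Skills demo 99 × 0.06 = 5.94
  Written test 87 × 0.14 = 12.18
Sum = 77.31
Discretionary bonus: 77.31 + 3 = 80.31
80.31 is ≥ 64 and < 88 → Proficient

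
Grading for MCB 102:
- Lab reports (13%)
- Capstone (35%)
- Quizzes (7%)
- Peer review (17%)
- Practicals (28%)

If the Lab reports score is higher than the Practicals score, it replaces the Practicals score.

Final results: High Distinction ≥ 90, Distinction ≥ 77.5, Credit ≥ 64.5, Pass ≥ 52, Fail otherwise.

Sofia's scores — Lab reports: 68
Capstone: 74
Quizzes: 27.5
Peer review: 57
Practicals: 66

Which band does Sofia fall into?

Credit

Lab reports (68) > Practicals (66), so Practicals counts as 68.
Weighted total:
  Lab reports 68 × 0.13 = 8.84
  Capstone 74 × 0.35 = 25.9
  Quizzes 27.5 × 0.07 = 1.925
  Peer review 57 × 0.17 = 9.69
  Practicals 68 × 0.28 = 19.04
Sum = 65.395
65.395 is ≥ 64.5 and < 77.5 → Credit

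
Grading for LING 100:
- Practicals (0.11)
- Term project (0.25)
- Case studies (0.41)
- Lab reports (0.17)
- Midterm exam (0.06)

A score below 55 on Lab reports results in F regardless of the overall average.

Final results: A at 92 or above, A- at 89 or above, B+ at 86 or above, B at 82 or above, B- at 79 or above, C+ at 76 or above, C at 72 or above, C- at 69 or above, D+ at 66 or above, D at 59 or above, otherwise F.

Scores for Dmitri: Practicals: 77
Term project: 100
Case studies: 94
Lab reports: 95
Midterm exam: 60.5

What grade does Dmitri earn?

Lab reports score 95 ≥ 55: minimum met.
Weighted total:
  Practicals 77 × 0.11 = 8.47
  Term project 100 × 0.25 = 25
  Case studies 94 × 0.41 = 38.54
  Lab reports 95 × 0.17 = 16.15
  Midterm exam 60.5 × 0.06 = 3.63
Sum = 91.79
91.79 is ≥ 89 and < 92 → A-

A-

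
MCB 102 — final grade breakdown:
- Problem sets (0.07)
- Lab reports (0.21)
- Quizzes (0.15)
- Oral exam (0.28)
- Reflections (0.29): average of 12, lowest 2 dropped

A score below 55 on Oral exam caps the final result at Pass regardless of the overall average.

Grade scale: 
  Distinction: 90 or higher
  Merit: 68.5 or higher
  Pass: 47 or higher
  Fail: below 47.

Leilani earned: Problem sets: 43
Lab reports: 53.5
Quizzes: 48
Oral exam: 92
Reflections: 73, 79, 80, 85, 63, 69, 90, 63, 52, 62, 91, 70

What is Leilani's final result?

Reflections: drop 52, 62 → average of remaining 10 = 763/10 = 76.3
Oral exam score 92 ≥ 55: minimum met.
Weighted total:
  Problem sets 43 × 0.07 = 3.01
  Lab reports 53.5 × 0.21 = 11.235
  Quizzes 48 × 0.15 = 7.2
  Oral exam 92 × 0.28 = 25.76
  Reflections 76.3 × 0.29 = 22.127
Sum = 69.332
69.332 is ≥ 68.5 and < 90 → Merit

Merit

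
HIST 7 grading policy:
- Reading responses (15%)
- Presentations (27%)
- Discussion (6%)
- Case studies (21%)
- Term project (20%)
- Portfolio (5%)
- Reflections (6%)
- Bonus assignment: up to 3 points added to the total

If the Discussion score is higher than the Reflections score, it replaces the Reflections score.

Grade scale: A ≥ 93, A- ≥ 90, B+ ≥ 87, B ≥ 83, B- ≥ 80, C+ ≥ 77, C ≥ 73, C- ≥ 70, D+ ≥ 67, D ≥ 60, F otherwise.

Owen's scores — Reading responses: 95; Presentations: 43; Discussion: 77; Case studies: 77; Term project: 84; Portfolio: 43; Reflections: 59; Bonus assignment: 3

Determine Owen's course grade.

Discussion (77) > Reflections (59), so Reflections counts as 77.
Weighted total:
  Reading responses 95 × 0.15 = 14.25
  Presentations 43 × 0.27 = 11.61
  Discussion 77 × 0.06 = 4.62
  Case studies 77 × 0.21 = 16.17
  Term project 84 × 0.2 = 16.8
  Portfolio 43 × 0.05 = 2.15
  Reflections 77 × 0.06 = 4.62
Sum = 70.22
Bonus assignment: 70.22 + 3 = 73.22
73.22 is ≥ 73 and < 77 → C

C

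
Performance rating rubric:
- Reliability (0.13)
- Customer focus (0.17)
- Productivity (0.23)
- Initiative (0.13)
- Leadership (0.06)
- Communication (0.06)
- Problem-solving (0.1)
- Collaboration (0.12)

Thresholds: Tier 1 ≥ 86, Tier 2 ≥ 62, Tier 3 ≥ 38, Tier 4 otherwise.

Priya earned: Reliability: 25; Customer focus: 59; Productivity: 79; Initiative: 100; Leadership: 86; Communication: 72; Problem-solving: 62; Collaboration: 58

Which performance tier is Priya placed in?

Tier 2

Weighted total:
  Reliability 25 × 0.13 = 3.25
  Customer focus 59 × 0.17 = 10.03
  Productivity 79 × 0.23 = 18.17
  Initiative 100 × 0.13 = 13
  Leadership 86 × 0.06 = 5.16
  Communication 72 × 0.06 = 4.32
  Problem-solving 62 × 0.1 = 6.2
  Collaboration 58 × 0.12 = 6.96
Sum = 67.09
67.09 is ≥ 62 and < 86 → Tier 2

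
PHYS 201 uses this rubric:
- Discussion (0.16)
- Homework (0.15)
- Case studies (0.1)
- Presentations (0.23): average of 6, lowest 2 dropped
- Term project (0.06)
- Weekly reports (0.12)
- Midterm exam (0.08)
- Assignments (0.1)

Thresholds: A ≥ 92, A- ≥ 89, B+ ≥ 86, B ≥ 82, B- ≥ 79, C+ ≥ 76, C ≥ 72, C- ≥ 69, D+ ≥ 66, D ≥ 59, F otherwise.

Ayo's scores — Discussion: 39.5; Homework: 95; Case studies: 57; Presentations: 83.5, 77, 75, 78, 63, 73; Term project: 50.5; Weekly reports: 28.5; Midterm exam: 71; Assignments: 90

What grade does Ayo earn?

Presentations: drop 63, 73 → average of remaining 4 = 313.5/4 = 78.375
Weighted total:
  Discussion 39.5 × 0.16 = 6.32
  Homework 95 × 0.15 = 14.25
  Case studies 57 × 0.1 = 5.7
  Presentations 78.375 × 0.23 = 18.02625
  Term project 50.5 × 0.06 = 3.03
  Weekly reports 28.5 × 0.12 = 3.42
  Midterm exam 71 × 0.08 = 5.68
  Assignments 90 × 0.1 = 9
Sum = 65.42625
65.42625 is ≥ 59 and < 66 → D

D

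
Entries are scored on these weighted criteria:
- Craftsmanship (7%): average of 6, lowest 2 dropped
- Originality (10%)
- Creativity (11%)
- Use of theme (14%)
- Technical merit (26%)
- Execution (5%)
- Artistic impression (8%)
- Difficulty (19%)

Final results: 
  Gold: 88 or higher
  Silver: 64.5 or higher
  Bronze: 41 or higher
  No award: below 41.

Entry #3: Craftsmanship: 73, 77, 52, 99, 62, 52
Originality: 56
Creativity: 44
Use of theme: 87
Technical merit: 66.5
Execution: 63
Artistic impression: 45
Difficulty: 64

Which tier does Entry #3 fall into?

Bronze

Craftsmanship: drop 52, 52 → average of remaining 4 = 311/4 = 77.75
Weighted total:
  Craftsmanship 77.75 × 0.07 = 5.4425
  Originality 56 × 0.1 = 5.6
  Creativity 44 × 0.11 = 4.84
  Use of theme 87 × 0.14 = 12.18
  Technical merit 66.5 × 0.26 = 17.29
  Execution 63 × 0.05 = 3.15
  Artistic impression 45 × 0.08 = 3.6
  Difficulty 64 × 0.19 = 12.16
Sum = 64.2625
64.2625 is ≥ 41 and < 64.5 → Bronze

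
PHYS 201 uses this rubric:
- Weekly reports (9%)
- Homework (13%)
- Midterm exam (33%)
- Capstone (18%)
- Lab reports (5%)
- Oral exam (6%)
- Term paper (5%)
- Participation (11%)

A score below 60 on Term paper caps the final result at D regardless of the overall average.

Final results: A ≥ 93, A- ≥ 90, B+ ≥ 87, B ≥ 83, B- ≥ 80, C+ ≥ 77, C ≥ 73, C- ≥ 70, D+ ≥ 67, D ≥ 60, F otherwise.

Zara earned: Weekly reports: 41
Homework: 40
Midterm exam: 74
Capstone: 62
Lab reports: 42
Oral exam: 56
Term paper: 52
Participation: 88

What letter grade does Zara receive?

Term paper score 52 < 60: minimum not met.
Weighted total:
  Weekly reports 41 × 0.09 = 3.69
  Homework 40 × 0.13 = 5.2
  Midterm exam 74 × 0.33 = 24.42
  Capstone 62 × 0.18 = 11.16
  Lab reports 42 × 0.05 = 2.1
  Oral exam 56 × 0.06 = 3.36
  Term paper 52 × 0.05 = 2.6
  Participation 88 × 0.11 = 9.68
Sum = 62.21
62.21 would be D; cap at D applies → D.

D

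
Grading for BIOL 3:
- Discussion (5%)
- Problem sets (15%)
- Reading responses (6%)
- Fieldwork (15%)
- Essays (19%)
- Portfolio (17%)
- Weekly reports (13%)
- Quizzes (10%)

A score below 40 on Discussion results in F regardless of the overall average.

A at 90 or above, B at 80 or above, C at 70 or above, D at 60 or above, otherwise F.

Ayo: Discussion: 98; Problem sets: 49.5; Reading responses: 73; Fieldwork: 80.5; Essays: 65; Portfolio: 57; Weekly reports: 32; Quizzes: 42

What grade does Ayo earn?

Discussion score 98 ≥ 40: minimum met.
Weighted total:
  Discussion 98 × 0.05 = 4.9
  Problem sets 49.5 × 0.15 = 7.425
  Reading responses 73 × 0.06 = 4.38
  Fieldwork 80.5 × 0.15 = 12.075
  Essays 65 × 0.19 = 12.35
  Portfolio 57 × 0.17 = 9.69
  Weekly reports 32 × 0.13 = 4.16
  Quizzes 42 × 0.1 = 4.2
Sum = 59.18
59.18 < 60 → F

F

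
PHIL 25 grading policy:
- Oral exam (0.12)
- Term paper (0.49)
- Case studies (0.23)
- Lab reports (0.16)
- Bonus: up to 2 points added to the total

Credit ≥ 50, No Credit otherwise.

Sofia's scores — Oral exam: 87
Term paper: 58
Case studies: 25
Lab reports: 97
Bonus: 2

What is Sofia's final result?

Weighted total:
  Oral exam 87 × 0.12 = 10.44
  Term paper 58 × 0.49 = 28.42
  Case studies 25 × 0.23 = 5.75
  Lab reports 97 × 0.16 = 15.52
Sum = 60.13
Bonus: 60.13 + 2 = 62.13
62.13 ≥ 50 → Credit

Credit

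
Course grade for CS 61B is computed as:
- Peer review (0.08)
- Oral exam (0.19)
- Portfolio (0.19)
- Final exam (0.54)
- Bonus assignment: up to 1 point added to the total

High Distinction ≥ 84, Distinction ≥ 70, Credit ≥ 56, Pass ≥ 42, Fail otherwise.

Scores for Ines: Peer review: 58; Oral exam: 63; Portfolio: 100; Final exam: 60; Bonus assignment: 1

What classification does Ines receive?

Weighted total:
  Peer review 58 × 0.08 = 4.64
  Oral exam 63 × 0.19 = 11.97
  Portfolio 100 × 0.19 = 19
  Final exam 60 × 0.54 = 32.4
Sum = 68.01
Bonus assignment: 68.01 + 1 = 69.01
69.01 is ≥ 56 and < 70 → Credit

Credit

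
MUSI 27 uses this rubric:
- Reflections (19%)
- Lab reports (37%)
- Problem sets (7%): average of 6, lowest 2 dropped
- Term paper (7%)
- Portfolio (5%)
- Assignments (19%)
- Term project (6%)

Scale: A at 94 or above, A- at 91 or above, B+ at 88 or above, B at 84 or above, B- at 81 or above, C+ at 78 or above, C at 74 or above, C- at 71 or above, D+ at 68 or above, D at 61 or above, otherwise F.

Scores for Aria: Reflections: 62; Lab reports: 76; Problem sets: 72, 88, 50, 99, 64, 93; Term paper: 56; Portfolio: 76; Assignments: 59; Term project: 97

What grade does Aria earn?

Problem sets: drop 50, 64 → average of remaining 4 = 352/4 = 88
Weighted total:
  Reflections 62 × 0.19 = 11.78
  Lab reports 76 × 0.37 = 28.12
  Problem sets 88 × 0.07 = 6.16
  Term paper 56 × 0.07 = 3.92
  Portfolio 76 × 0.05 = 3.8
  Assignments 59 × 0.19 = 11.21
  Term project 97 × 0.06 = 5.82
Sum = 70.81
70.81 is ≥ 68 and < 71 → D+

D+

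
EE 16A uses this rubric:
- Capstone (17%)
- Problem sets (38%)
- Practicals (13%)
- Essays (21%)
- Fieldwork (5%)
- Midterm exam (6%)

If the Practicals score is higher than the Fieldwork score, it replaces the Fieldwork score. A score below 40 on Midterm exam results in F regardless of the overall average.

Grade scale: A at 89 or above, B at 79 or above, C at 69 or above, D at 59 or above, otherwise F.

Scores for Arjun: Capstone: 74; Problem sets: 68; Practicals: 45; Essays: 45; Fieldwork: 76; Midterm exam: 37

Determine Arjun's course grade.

Practicals (45) ≤ Fieldwork (76), so Fieldwork stays at 76.
Midterm exam score 37 < 40: minimum not met.
Weighted total:
  Capstone 74 × 0.17 = 12.58
  Problem sets 68 × 0.38 = 25.84
  Practicals 45 × 0.13 = 5.85
  Essays 45 × 0.21 = 9.45
  Fieldwork 76 × 0.05 = 3.8
  Midterm exam 37 × 0.06 = 2.22
Sum = 59.74
Because the Midterm exam minimum was not met, the result is F.

F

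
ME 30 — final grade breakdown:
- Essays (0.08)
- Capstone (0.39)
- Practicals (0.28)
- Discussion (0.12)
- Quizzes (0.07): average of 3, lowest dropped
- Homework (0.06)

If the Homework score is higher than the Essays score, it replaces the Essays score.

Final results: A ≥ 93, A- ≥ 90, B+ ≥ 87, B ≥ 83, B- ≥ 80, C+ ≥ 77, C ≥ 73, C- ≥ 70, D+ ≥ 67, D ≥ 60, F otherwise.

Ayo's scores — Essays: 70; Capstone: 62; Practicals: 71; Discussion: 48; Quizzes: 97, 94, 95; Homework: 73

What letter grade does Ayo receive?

Quizzes: drop 94 → average of remaining 2 = 192/2 = 96
Homework (73) > Essays (70), so Essays counts as 73.
Weighted total:
  Essays 73 × 0.08 = 5.84
  Capstone 62 × 0.39 = 24.18
  Practicals 71 × 0.28 = 19.88
  Discussion 48 × 0.12 = 5.76
  Quizzes 96 × 0.07 = 6.72
  Homework 73 × 0.06 = 4.38
Sum = 66.76
66.76 is ≥ 60 and < 67 → D

D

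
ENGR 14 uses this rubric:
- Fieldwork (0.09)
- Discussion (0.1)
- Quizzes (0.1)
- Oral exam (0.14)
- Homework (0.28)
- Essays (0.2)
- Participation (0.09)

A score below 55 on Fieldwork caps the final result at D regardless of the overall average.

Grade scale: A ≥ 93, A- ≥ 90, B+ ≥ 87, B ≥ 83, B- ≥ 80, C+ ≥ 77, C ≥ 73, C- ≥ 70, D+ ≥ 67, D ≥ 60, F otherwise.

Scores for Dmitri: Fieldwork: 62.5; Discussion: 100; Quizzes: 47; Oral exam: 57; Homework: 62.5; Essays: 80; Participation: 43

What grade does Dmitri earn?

Fieldwork score 62.5 ≥ 55: minimum met.
Weighted total:
  Fieldwork 62.5 × 0.09 = 5.625
  Discussion 100 × 0.1 = 10
  Quizzes 47 × 0.1 = 4.7
  Oral exam 57 × 0.14 = 7.98
  Homework 62.5 × 0.28 = 17.5
  Essays 80 × 0.2 = 16
  Participation 43 × 0.09 = 3.87
Sum = 65.675
65.675 is ≥ 60 and < 67 → D

D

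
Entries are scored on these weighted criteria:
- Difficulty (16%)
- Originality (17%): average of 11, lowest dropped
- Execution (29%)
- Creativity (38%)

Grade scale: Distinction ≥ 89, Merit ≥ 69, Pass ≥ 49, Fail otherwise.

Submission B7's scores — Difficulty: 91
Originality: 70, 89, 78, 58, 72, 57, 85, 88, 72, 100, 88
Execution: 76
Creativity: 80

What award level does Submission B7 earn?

Merit

Originality: drop 57 → average of remaining 10 = 800/10 = 80
Weighted total:
  Difficulty 91 × 0.16 = 14.56
  Originality 80 × 0.17 = 13.6
  Execution 76 × 0.29 = 22.04
  Creativity 80 × 0.38 = 30.4
Sum = 80.6
80.6 is ≥ 69 and < 89 → Merit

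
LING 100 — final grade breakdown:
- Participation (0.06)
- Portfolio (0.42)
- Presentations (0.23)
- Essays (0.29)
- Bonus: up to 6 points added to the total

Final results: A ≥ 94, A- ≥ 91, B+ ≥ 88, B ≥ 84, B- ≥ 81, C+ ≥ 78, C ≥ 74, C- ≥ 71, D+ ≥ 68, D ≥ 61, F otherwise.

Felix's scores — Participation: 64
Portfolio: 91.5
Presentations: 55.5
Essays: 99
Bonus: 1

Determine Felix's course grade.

Weighted total:
  Participation 64 × 0.06 = 3.84
  Portfolio 91.5 × 0.42 = 38.43
  Presentations 55.5 × 0.23 = 12.765
  Essays 99 × 0.29 = 28.71
Sum = 83.745
Bonus: 83.745 + 1 = 84.745
84.745 is ≥ 84 and < 88 → B

B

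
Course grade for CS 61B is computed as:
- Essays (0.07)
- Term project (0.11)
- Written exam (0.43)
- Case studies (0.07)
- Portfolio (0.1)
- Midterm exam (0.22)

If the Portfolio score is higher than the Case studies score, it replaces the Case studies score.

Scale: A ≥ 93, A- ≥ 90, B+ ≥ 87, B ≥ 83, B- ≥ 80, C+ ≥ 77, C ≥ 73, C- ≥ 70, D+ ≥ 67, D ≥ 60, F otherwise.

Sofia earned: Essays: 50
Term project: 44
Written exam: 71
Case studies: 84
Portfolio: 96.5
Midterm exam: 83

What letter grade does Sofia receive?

Portfolio (96.5) > Case studies (84), so Case studies counts as 96.5.
Weighted total:
  Essays 50 × 0.07 = 3.5
  Term project 44 × 0.11 = 4.84
  Written exam 71 × 0.43 = 30.53
  Case studies 96.5 × 0.07 = 6.755
  Portfolio 96.5 × 0.1 = 9.65
  Midterm exam 83 × 0.22 = 18.26
Sum = 73.535
73.535 is ≥ 73 and < 77 → C

C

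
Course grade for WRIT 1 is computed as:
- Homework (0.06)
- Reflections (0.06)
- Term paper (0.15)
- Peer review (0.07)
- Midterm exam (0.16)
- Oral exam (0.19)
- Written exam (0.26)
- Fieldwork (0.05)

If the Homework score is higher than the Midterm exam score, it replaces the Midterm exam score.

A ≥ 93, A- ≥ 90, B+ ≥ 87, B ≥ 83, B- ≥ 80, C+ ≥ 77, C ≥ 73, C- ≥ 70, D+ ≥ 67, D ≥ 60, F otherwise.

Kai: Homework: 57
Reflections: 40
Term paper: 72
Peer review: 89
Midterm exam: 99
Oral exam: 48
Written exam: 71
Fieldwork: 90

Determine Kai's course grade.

Homework (57) ≤ Midterm exam (99), so Midterm exam stays at 99.
Weighted total:
  Homework 57 × 0.06 = 3.42
  Reflections 40 × 0.06 = 2.4
  Term paper 72 × 0.15 = 10.8
  Peer review 89 × 0.07 = 6.23
  Midterm exam 99 × 0.16 = 15.84
  Oral exam 48 × 0.19 = 9.12
  Written exam 71 × 0.26 = 18.46
  Fieldwork 90 × 0.05 = 4.5
Sum = 70.77
70.77 is ≥ 70 and < 73 → C-

C-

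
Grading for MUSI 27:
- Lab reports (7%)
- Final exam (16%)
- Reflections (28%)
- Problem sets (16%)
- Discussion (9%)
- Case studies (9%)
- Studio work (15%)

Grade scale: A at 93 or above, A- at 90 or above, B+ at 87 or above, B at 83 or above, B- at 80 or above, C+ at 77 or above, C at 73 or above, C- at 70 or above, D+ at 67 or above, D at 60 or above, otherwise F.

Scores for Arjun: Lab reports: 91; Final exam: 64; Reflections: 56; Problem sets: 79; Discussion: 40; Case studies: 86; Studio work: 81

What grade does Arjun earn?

Weighted total:
  Lab reports 91 × 0.07 = 6.37
  Final exam 64 × 0.16 = 10.24
  Reflections 56 × 0.28 = 15.68
  Problem sets 79 × 0.16 = 12.64
  Discussion 40 × 0.09 = 3.6
  Case studies 86 × 0.09 = 7.74
  Studio work 81 × 0.15 = 12.15
Sum = 68.42
68.42 is ≥ 67 and < 70 → D+

D+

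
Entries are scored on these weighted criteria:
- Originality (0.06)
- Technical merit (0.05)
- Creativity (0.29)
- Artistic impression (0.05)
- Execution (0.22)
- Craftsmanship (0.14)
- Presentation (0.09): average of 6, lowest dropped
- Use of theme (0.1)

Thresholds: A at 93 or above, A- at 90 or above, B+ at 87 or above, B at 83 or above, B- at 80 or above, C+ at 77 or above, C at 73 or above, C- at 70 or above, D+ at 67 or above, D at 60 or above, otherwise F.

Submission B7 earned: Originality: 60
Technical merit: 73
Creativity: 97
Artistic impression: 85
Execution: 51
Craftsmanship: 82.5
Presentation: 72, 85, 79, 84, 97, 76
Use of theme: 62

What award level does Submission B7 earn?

Presentation: drop 72 → average of remaining 5 = 421/5 = 84.2
Weighted total:
  Originality 60 × 0.06 = 3.6
  Technical merit 73 × 0.05 = 3.65
  Creativity 97 × 0.29 = 28.13
  Artistic impression 85 × 0.05 = 4.25
  Execution 51 × 0.22 = 11.22
  Craftsmanship 82.5 × 0.14 = 11.55
  Presentation 84.2 × 0.09 = 7.578
  Use of theme 62 × 0.1 = 6.2
Sum = 76.178
76.178 is ≥ 73 and < 77 → C

C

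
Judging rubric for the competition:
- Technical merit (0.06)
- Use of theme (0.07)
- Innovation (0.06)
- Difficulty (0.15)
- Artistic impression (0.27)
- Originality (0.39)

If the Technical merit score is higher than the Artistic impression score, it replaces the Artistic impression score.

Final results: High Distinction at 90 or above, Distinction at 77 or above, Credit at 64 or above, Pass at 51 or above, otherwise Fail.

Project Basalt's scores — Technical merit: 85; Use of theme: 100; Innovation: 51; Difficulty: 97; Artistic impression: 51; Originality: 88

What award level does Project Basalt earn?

Distinction

Technical merit (85) > Artistic impression (51), so Artistic impression counts as 85.
Weighted total:
  Technical merit 85 × 0.06 = 5.1
  Use of theme 100 × 0.07 = 7
  Innovation 51 × 0.06 = 3.06
  Difficulty 97 × 0.15 = 14.55
  Artistic impression 85 × 0.27 = 22.95
  Originality 88 × 0.39 = 34.32
Sum = 86.98
86.98 is ≥ 77 and < 90 → Distinction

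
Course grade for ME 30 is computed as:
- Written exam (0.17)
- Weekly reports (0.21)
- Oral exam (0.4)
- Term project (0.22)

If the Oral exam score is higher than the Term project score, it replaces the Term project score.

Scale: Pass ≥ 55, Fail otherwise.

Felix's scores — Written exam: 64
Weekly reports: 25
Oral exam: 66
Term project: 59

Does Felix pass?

Oral exam (66) > Term project (59), so Term project counts as 66.
Weighted total:
  Written exam 64 × 0.17 = 10.88
  Weekly reports 25 × 0.21 = 5.25
  Oral exam 66 × 0.4 = 26.4
  Term project 66 × 0.22 = 14.52
Sum = 57.05
57.05 ≥ 55 → Pass

Pass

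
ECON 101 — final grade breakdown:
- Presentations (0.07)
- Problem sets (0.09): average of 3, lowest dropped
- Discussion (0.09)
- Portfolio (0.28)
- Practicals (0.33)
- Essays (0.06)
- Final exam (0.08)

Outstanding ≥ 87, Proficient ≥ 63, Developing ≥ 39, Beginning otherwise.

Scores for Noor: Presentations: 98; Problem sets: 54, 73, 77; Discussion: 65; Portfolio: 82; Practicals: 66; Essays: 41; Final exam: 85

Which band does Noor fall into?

Problem sets: drop 54 → average of remaining 2 = 150/2 = 75
Weighted total:
  Presentations 98 × 0.07 = 6.86
  Problem sets 75 × 0.09 = 6.75
  Discussion 65 × 0.09 = 5.85
  Portfolio 82 × 0.28 = 22.96
  Practicals 66 × 0.33 = 21.78
  Essays 41 × 0.06 = 2.46
  Final exam 85 × 0.08 = 6.8
Sum = 73.46
73.46 is ≥ 63 and < 87 → Proficient

Proficient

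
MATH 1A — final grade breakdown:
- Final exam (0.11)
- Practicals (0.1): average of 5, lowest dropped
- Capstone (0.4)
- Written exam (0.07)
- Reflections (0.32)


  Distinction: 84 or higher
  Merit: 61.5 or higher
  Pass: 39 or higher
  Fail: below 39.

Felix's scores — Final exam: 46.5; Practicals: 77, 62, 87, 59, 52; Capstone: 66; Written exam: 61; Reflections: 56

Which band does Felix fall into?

Pass

Practicals: drop 52 → average of remaining 4 = 285/4 = 71.25
Weighted total:
  Final exam 46.5 × 0.11 = 5.115
  Practicals 71.25 × 0.1 = 7.125
  Capstone 66 × 0.4 = 26.4
  Written exam 61 × 0.07 = 4.27
  Reflections 56 × 0.32 = 17.92
Sum = 60.83
60.83 is ≥ 39 and < 61.5 → Pass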